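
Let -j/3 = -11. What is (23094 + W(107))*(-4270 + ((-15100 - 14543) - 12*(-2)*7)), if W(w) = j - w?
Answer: -776809900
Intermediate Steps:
j = 33 (j = -3*(-11) = 33)
W(w) = 33 - w
(23094 + W(107))*(-4270 + ((-15100 - 14543) - 12*(-2)*7)) = (23094 + (33 - 1*107))*(-4270 + ((-15100 - 14543) - 12*(-2)*7)) = (23094 + (33 - 107))*(-4270 + (-29643 + 24*7)) = (23094 - 74)*(-4270 + (-29643 + 168)) = 23020*(-4270 - 29475) = 23020*(-33745) = -776809900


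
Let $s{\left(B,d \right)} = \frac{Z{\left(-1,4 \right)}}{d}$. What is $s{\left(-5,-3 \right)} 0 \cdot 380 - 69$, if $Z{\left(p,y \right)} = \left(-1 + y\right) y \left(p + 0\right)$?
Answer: $-69$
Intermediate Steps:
$Z{\left(p,y \right)} = p y \left(-1 + y\right)$ ($Z{\left(p,y \right)} = \left(-1 + y\right) y p = \left(-1 + y\right) p y = p y \left(-1 + y\right)$)
$s{\left(B,d \right)} = - \frac{12}{d}$ ($s{\left(B,d \right)} = \frac{\left(-1\right) 4 \left(-1 + 4\right)}{d} = \frac{\left(-1\right) 4 \cdot 3}{d} = - \frac{12}{d}$)
$s{\left(-5,-3 \right)} 0 \cdot 380 - 69 = - \frac{12}{-3} \cdot 0 \cdot 380 - 69 = \left(-12\right) \left(- \frac{1}{3}\right) 0 \cdot 380 - 69 = 4 \cdot 0 \cdot 380 - 69 = 0 \cdot 380 - 69 = 0 - 69 = -69$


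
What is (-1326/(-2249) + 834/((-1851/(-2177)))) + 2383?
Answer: 359127375/106741 ≈ 3364.5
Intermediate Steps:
(-1326/(-2249) + 834/((-1851/(-2177)))) + 2383 = (-1326*(-1/2249) + 834/((-1851*(-1/2177)))) + 2383 = (102/173 + 834/(1851/2177)) + 2383 = (102/173 + 834*(2177/1851)) + 2383 = (102/173 + 605206/617) + 2383 = 104763572/106741 + 2383 = 359127375/106741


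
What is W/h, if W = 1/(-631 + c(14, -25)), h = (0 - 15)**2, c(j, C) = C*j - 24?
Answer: -1/226125 ≈ -4.4223e-6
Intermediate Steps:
c(j, C) = -24 + C*j
h = 225 (h = (-15)**2 = 225)
W = -1/1005 (W = 1/(-631 + (-24 - 25*14)) = 1/(-631 + (-24 - 350)) = 1/(-631 - 374) = 1/(-1005) = -1/1005 ≈ -0.00099503)
W/h = -1/1005/225 = -1/1005*1/225 = -1/226125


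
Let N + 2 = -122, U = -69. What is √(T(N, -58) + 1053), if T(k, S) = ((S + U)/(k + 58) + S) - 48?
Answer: √4133514/66 ≈ 30.805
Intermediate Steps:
N = -124 (N = -2 - 122 = -124)
T(k, S) = -48 + S + (-69 + S)/(58 + k) (T(k, S) = ((S - 69)/(k + 58) + S) - 48 = ((-69 + S)/(58 + k) + S) - 48 = (S + (-69 + S)/(58 + k)) - 48 = -48 + S + (-69 + S)/(58 + k))
√(T(N, -58) + 1053) = √((-2853 - 48*(-124) + 59*(-58) - 58*(-124))/(58 - 124) + 1053) = √((-2853 + 5952 - 3422 + 7192)/(-66) + 1053) = √(-1/66*6869 + 1053) = √(-6869/66 + 1053) = √(62629/66) = √4133514/66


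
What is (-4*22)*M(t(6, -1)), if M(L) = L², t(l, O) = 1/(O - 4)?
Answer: -88/25 ≈ -3.5200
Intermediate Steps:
t(l, O) = 1/(-4 + O)
(-4*22)*M(t(6, -1)) = (-4*22)*(1/(-4 - 1))² = -88*(1/(-5))² = -88*(-⅕)² = -88*1/25 = -88/25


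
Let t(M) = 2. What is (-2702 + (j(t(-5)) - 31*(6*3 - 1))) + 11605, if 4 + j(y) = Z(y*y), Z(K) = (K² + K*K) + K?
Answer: 8408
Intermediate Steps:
Z(K) = K + 2*K² (Z(K) = (K² + K²) + K = 2*K² + K = K + 2*K²)
j(y) = -4 + y²*(1 + 2*y²) (j(y) = -4 + (y*y)*(1 + 2*(y*y)) = -4 + y²*(1 + 2*y²))
(-2702 + (j(t(-5)) - 31*(6*3 - 1))) + 11605 = (-2702 + ((-4 + 2² + 2*2⁴) - 31*(6*3 - 1))) + 11605 = (-2702 + ((-4 + 4 + 2*16) - 31*(18 - 1))) + 11605 = (-2702 + ((-4 + 4 + 32) - 31*17)) + 11605 = (-2702 + (32 - 527)) + 11605 = (-2702 - 495) + 11605 = -3197 + 11605 = 8408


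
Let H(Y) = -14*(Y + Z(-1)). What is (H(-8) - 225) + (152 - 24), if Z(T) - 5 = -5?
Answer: 15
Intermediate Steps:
Z(T) = 0 (Z(T) = 5 - 5 = 0)
H(Y) = -14*Y (H(Y) = -14*(Y + 0) = -14*Y)
(H(-8) - 225) + (152 - 24) = (-14*(-8) - 225) + (152 - 24) = (112 - 225) + 128 = -113 + 128 = 15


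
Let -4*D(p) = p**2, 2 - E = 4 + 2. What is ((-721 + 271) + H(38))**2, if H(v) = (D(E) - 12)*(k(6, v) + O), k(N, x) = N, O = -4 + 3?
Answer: 280900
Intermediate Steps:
O = -1
E = -4 (E = 2 - (4 + 2) = 2 - 1*6 = 2 - 6 = -4)
D(p) = -p**2/4
H(v) = -80 (H(v) = (-1/4*(-4)**2 - 12)*(6 - 1) = (-1/4*16 - 12)*5 = (-4 - 12)*5 = -16*5 = -80)
((-721 + 271) + H(38))**2 = ((-721 + 271) - 80)**2 = (-450 - 80)**2 = (-530)**2 = 280900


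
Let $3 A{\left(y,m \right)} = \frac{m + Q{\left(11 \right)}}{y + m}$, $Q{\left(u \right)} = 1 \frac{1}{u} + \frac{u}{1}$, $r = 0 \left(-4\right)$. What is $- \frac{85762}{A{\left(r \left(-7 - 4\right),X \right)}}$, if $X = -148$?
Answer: $- \frac{69810268}{251} \approx -2.7813 \cdot 10^{5}$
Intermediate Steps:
$r = 0$
$Q{\left(u \right)} = u + \frac{1}{u}$ ($Q{\left(u \right)} = \frac{1}{u} + u 1 = \frac{1}{u} + u = u + \frac{1}{u}$)
$A{\left(y,m \right)} = \frac{\frac{122}{11} + m}{3 \left(m + y\right)}$ ($A{\left(y,m \right)} = \frac{\left(m + \left(11 + \frac{1}{11}\right)\right) \frac{1}{y + m}}{3} = \frac{\left(m + \left(11 + \frac{1}{11}\right)\right) \frac{1}{m + y}}{3} = \frac{\left(m + \frac{122}{11}\right) \frac{1}{m + y}}{3} = \frac{\left(\frac{122}{11} + m\right) \frac{1}{m + y}}{3} = \frac{\frac{1}{m + y} \left(\frac{122}{11} + m\right)}{3} = \frac{\frac{122}{11} + m}{3 \left(m + y\right)}$)
$- \frac{85762}{A{\left(r \left(-7 - 4\right),X \right)}} = - \frac{85762}{\frac{1}{-148 + 0 \left(-7 - 4\right)} \left(\frac{122}{33} + \frac{1}{3} \left(-148\right)\right)} = - \frac{85762}{\frac{1}{-148 + 0 \left(-11\right)} \left(\frac{122}{33} - \frac{148}{3}\right)} = - \frac{85762}{\frac{1}{-148 + 0} \left(- \frac{502}{11}\right)} = - \frac{85762}{\frac{1}{-148} \left(- \frac{502}{11}\right)} = - \frac{85762}{\left(- \frac{1}{148}\right) \left(- \frac{502}{11}\right)} = - \frac{85762}{\frac{251}{814}} = \left(-85762\right) \frac{814}{251} = - \frac{69810268}{251}$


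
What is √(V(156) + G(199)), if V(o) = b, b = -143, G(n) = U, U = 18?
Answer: 5*I*√5 ≈ 11.18*I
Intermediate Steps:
G(n) = 18
V(o) = -143
√(V(156) + G(199)) = √(-143 + 18) = √(-125) = 5*I*√5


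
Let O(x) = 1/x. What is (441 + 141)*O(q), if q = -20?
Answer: -291/10 ≈ -29.100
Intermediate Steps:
(441 + 141)*O(q) = (441 + 141)/(-20) = 582*(-1/20) = -291/10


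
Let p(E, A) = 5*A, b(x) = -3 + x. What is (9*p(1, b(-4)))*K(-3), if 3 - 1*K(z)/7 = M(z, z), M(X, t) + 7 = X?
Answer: -28665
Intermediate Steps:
M(X, t) = -7 + X
K(z) = 70 - 7*z (K(z) = 21 - 7*(-7 + z) = 21 + (49 - 7*z) = 70 - 7*z)
(9*p(1, b(-4)))*K(-3) = (9*(5*(-3 - 4)))*(70 - 7*(-3)) = (9*(5*(-7)))*(70 + 21) = (9*(-35))*91 = -315*91 = -28665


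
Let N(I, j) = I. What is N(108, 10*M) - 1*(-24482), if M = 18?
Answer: 24590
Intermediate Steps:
N(108, 10*M) - 1*(-24482) = 108 - 1*(-24482) = 108 + 24482 = 24590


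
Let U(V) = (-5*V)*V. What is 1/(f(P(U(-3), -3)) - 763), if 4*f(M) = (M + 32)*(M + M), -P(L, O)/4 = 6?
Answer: -1/859 ≈ -0.0011641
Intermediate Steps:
U(V) = -5*V²
P(L, O) = -24 (P(L, O) = -4*6 = -24)
f(M) = M*(32 + M)/2 (f(M) = ((M + 32)*(M + M))/4 = ((32 + M)*(2*M))/4 = (2*M*(32 + M))/4 = M*(32 + M)/2)
1/(f(P(U(-3), -3)) - 763) = 1/((½)*(-24)*(32 - 24) - 763) = 1/((½)*(-24)*8 - 763) = 1/(-96 - 763) = 1/(-859) = -1/859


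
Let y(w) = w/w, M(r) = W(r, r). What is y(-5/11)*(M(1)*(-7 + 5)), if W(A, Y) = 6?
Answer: -12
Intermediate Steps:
M(r) = 6
y(w) = 1
y(-5/11)*(M(1)*(-7 + 5)) = 1*(6*(-7 + 5)) = 1*(6*(-2)) = 1*(-12) = -12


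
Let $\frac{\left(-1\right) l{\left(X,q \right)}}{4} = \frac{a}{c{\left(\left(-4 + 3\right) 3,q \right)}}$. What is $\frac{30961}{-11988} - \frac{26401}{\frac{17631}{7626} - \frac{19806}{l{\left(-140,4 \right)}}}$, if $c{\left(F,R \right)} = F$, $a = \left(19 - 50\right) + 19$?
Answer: $- \frac{1202849374655}{50390443116} \approx -23.871$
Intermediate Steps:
$a = -12$ ($a = -31 + 19 = -12$)
$l{\left(X,q \right)} = -16$ ($l{\left(X,q \right)} = - 4 \left(- \frac{12}{\left(-4 + 3\right) 3}\right) = - 4 \left(- \frac{12}{\left(-1\right) 3}\right) = - 4 \left(- \frac{12}{-3}\right) = - 4 \left(\left(-12\right) \left(- \frac{1}{3}\right)\right) = \left(-4\right) 4 = -16$)
$\frac{30961}{-11988} - \frac{26401}{\frac{17631}{7626} - \frac{19806}{l{\left(-140,4 \right)}}} = \frac{30961}{-11988} - \frac{26401}{\frac{17631}{7626} - \frac{19806}{-16}} = 30961 \left(- \frac{1}{11988}\right) - \frac{26401}{17631 \cdot \frac{1}{7626} - - \frac{9903}{8}} = - \frac{30961}{11988} - \frac{26401}{\frac{5877}{2542} + \frac{9903}{8}} = - \frac{30961}{11988} - \frac{26401}{\frac{12610221}{10168}} = - \frac{30961}{11988} - \frac{268445368}{12610221} = - \frac{1202849374655}{50390443116}$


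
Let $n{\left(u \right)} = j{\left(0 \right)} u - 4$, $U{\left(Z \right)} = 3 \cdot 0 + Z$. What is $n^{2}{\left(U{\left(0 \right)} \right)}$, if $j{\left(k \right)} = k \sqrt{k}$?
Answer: $16$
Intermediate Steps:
$j{\left(k \right)} = k^{\frac{3}{2}}$
$U{\left(Z \right)} = Z$ ($U{\left(Z \right)} = 0 + Z = Z$)
$n{\left(u \right)} = -4$ ($n{\left(u \right)} = 0^{\frac{3}{2}} u - 4 = 0 u - 4 = 0 - 4 = -4$)
$n^{2}{\left(U{\left(0 \right)} \right)} = \left(-4\right)^{2} = 16$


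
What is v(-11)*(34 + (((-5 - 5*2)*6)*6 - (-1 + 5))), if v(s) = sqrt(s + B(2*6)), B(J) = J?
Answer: -510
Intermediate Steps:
v(s) = sqrt(12 + s) (v(s) = sqrt(s + 2*6) = sqrt(s + 12) = sqrt(12 + s))
v(-11)*(34 + (((-5 - 5*2)*6)*6 - (-1 + 5))) = sqrt(12 - 11)*(34 + (((-5 - 5*2)*6)*6 - (-1 + 5))) = sqrt(1)*(34 + (((-5 - 10)*6)*6 - 1*4)) = 1*(34 + (-15*6*6 - 4)) = 1*(34 + (-90*6 - 4)) = 1*(34 + (-540 - 4)) = 1*(34 - 544) = 1*(-510) = -510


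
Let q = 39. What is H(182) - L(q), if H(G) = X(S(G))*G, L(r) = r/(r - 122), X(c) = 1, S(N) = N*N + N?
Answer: 15145/83 ≈ 182.47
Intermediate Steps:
S(N) = N + N² (S(N) = N² + N = N + N²)
L(r) = r/(-122 + r)
H(G) = G (H(G) = 1*G = G)
H(182) - L(q) = 182 - 39/(-122 + 39) = 182 - 39/(-83) = 182 - 39*(-1)/83 = 182 - 1*(-39/83) = 182 + 39/83 = 15145/83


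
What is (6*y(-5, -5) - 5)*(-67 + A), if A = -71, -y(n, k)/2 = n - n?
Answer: 690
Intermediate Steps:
y(n, k) = 0 (y(n, k) = -2*(n - n) = -2*0 = 0)
(6*y(-5, -5) - 5)*(-67 + A) = (6*0 - 5)*(-67 - 71) = (0 - 5)*(-138) = -5*(-138) = 690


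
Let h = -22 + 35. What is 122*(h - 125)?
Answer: -13664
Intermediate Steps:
h = 13
122*(h - 125) = 122*(13 - 125) = 122*(-112) = -13664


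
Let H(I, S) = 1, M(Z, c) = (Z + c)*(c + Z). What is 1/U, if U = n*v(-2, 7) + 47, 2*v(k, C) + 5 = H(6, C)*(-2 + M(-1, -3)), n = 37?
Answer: 2/427 ≈ 0.0046838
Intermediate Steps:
M(Z, c) = (Z + c)² (M(Z, c) = (Z + c)*(Z + c) = (Z + c)²)
v(k, C) = 9/2 (v(k, C) = -5/2 + (1*(-2 + (-1 - 3)²))/2 = -5/2 + (1*(-2 + (-4)²))/2 = -5/2 + (1*(-2 + 16))/2 = -5/2 + (1*14)/2 = -5/2 + (½)*14 = -5/2 + 7 = 9/2)
U = 427/2 (U = 37*(9/2) + 47 = 333/2 + 47 = 427/2 ≈ 213.50)
1/U = 1/(427/2) = 2/427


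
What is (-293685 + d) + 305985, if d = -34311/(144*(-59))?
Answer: 34845037/2832 ≈ 12304.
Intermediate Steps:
d = 11437/2832 (d = -34311/(-8496) = -34311*(-1/8496) = 11437/2832 ≈ 4.0385)
(-293685 + d) + 305985 = (-293685 + 11437/2832) + 305985 = -831704483/2832 + 305985 = 34845037/2832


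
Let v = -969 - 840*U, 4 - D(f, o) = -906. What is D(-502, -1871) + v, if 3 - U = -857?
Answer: -722459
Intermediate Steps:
U = 860 (U = 3 - 1*(-857) = 3 + 857 = 860)
D(f, o) = 910 (D(f, o) = 4 - 1*(-906) = 4 + 906 = 910)
v = -723369 (v = -969 - 840*860 = -969 - 722400 = -723369)
D(-502, -1871) + v = 910 - 723369 = -722459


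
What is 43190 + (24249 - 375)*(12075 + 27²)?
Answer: 305725886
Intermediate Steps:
43190 + (24249 - 375)*(12075 + 27²) = 43190 + 23874*(12075 + 729) = 43190 + 23874*12804 = 43190 + 305682696 = 305725886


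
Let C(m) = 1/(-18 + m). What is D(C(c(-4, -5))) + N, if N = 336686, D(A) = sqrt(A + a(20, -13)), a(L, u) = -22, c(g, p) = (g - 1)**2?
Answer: 336686 + 3*I*sqrt(119)/7 ≈ 3.3669e+5 + 4.6752*I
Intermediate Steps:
c(g, p) = (-1 + g)**2
D(A) = sqrt(-22 + A) (D(A) = sqrt(A - 22) = sqrt(-22 + A))
D(C(c(-4, -5))) + N = sqrt(-22 + 1/(-18 + (-1 - 4)**2)) + 336686 = sqrt(-22 + 1/(-18 + (-5)**2)) + 336686 = sqrt(-22 + 1/(-18 + 25)) + 336686 = sqrt(-22 + 1/7) + 336686 = sqrt(-153/7) + 336686 = 3*I*sqrt(119)/7 + 336686 = 336686 + 3*I*sqrt(119)/7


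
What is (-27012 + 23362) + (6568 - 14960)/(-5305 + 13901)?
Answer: -7845948/2149 ≈ -3651.0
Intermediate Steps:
(-27012 + 23362) + (6568 - 14960)/(-5305 + 13901) = -3650 - 8392/8596 = -3650 - 8392*1/8596 = -3650 - 2098/2149 = -7845948/2149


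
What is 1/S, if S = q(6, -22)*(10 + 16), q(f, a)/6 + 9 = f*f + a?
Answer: 1/780 ≈ 0.0012821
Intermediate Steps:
q(f, a) = -54 + 6*a + 6*f**2 (q(f, a) = -54 + 6*(f*f + a) = -54 + 6*(f**2 + a) = -54 + 6*(a + f**2) = -54 + (6*a + 6*f**2) = -54 + 6*a + 6*f**2)
S = 780 (S = (-54 + 6*(-22) + 6*6**2)*(10 + 16) = (-54 - 132 + 6*36)*26 = (-54 - 132 + 216)*26 = 30*26 = 780)
1/S = 1/780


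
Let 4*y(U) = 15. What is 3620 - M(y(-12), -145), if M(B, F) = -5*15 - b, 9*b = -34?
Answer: 33221/9 ≈ 3691.2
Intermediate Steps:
y(U) = 15/4 (y(U) = (¼)*15 = 15/4)
b = -34/9 (b = (⅑)*(-34) = -34/9 ≈ -3.7778)
M(B, F) = -641/9 (M(B, F) = -5*15 - 1*(-34/9) = -75 + 34/9 = -641/9)
3620 - M(y(-12), -145) = 3620 - 1*(-641/9) = 3620 + 641/9 = 33221/9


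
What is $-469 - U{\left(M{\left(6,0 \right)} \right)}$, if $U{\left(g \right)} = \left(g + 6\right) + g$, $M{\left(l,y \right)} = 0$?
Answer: $-475$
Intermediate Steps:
$U{\left(g \right)} = 6 + 2 g$ ($U{\left(g \right)} = \left(6 + g\right) + g = 6 + 2 g$)
$-469 - U{\left(M{\left(6,0 \right)} \right)} = -469 - \left(6 + 2 \cdot 0\right) = -469 - \left(6 + 0\right) = -469 - 6 = -475$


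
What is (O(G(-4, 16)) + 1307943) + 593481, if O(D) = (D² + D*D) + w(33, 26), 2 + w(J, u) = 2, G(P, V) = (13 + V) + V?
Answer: 1905474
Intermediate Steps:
G(P, V) = 13 + 2*V
w(J, u) = 0 (w(J, u) = -2 + 2 = 0)
O(D) = 2*D² (O(D) = (D² + D*D) + 0 = (D² + D²) + 0 = 2*D² + 0 = 2*D²)
(O(G(-4, 16)) + 1307943) + 593481 = (2*(13 + 2*16)² + 1307943) + 593481 = (2*(13 + 32)² + 1307943) + 593481 = (2*45² + 1307943) + 593481 = (2*2025 + 1307943) + 593481 = (4050 + 1307943) + 593481 = 1311993 + 593481 = 1905474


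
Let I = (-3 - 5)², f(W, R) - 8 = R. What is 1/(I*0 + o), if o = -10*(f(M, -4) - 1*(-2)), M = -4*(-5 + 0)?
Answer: -1/60 ≈ -0.016667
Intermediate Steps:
M = 20 (M = -4*(-5) = 20)
f(W, R) = 8 + R
I = 64 (I = (-8)² = 64)
o = -60 (o = -10*((8 - 4) - 1*(-2)) = -10*(4 + 2) = -10*6 = -60)
1/(I*0 + o) = 1/(64*0 - 60) = 1/(0 - 60) = 1/(-60) = -1/60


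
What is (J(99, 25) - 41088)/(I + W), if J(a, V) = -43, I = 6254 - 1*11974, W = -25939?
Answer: 41131/31659 ≈ 1.2992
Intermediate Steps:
I = -5720 (I = 6254 - 11974 = -5720)
(J(99, 25) - 41088)/(I + W) = (-43 - 41088)/(-5720 - 25939) = -41131/(-31659) = -41131*(-1/31659) = 41131/31659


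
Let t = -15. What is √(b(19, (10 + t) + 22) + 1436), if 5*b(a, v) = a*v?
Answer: √37515/5 ≈ 38.738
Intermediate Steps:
b(a, v) = a*v/5 (b(a, v) = (a*v)/5 = a*v/5)
√(b(19, (10 + t) + 22) + 1436) = √((⅕)*19*((10 - 15) + 22) + 1436) = √((⅕)*19*(-5 + 22) + 1436) = √((⅕)*19*17 + 1436) = √(323/5 + 1436) = √(7503/5) = √37515/5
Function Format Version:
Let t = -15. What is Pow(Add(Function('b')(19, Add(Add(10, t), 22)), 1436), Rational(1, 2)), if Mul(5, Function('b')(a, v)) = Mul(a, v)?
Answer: Mul(Rational(1, 5), Pow(37515, Rational(1, 2))) ≈ 38.738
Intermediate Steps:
Function('b')(a, v) = Mul(Rational(1, 5), a, v) (Function('b')(a, v) = Mul(Rational(1, 5), Mul(a, v)) = Mul(Rational(1, 5), a, v))
Pow(Add(Function('b')(19, Add(Add(10, t), 22)), 1436), Rational(1, 2)) = Pow(Add(Mul(Rational(1, 5), 19, Add(Add(10, -15), 22)), 1436), Rational(1, 2)) = Pow(Add(Mul(Rational(1, 5), 19, Add(-5, 22)), 1436), Rational(1, 2)) = Pow(Add(Mul(Rational(1, 5), 19, 17), 1436), Rational(1, 2)) = Pow(Add(Rational(323, 5), 1436), Rational(1, 2)) = Pow(Rational(7503, 5), Rational(1, 2)) = Mul(Rational(1, 5), Pow(37515, Rational(1, 2)))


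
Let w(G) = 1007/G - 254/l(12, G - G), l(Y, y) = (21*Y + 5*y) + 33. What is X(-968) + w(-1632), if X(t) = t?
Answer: -50104187/51680 ≈ -969.51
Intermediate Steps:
l(Y, y) = 33 + 5*y + 21*Y (l(Y, y) = (5*y + 21*Y) + 33 = 33 + 5*y + 21*Y)
w(G) = -254/285 + 1007/G (w(G) = 1007/G - 254/(33 + 5*(G - G) + 21*12) = 1007/G - 254/(33 + 5*0 + 252) = 1007/G - 254/(33 + 0 + 252) = 1007/G - 254/285 = -254/285 + 1007/G)
X(-968) + w(-1632) = -968 + (-254/285 + 1007/(-1632)) = -968 + (-254/285 + 1007*(-1/1632)) = -968 + (-254/285 - 1007/1632) = -968 - 77947/51680 = -50104187/51680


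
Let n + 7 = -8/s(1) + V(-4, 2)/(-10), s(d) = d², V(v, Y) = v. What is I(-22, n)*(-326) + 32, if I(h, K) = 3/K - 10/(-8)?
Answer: -45043/146 ≈ -308.51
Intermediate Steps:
n = -73/5 (n = -7 + (-8/(1²) - 4/(-10)) = -7 + (-8/1 - 4*(-⅒)) = -7 + (-8*1 + ⅖) = -7 + (-8 + ⅖) = -7 - 38/5 = -73/5 ≈ -14.600)
I(h, K) = 5/4 + 3/K (I(h, K) = 3/K - 10*(-⅛) = 3/K + 5/4 = 5/4 + 3/K)
I(-22, n)*(-326) + 32 = (5/4 + 3/(-73/5))*(-326) + 32 = (5/4 + 3*(-5/73))*(-326) + 32 = (5/4 - 15/73)*(-326) + 32 = (305/292)*(-326) + 32 = -49715/146 + 32 = -45043/146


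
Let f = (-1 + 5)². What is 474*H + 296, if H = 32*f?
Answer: 242984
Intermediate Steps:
f = 16 (f = 4² = 16)
H = 512 (H = 32*16 = 512)
474*H + 296 = 474*512 + 296 = 242688 + 296 = 242984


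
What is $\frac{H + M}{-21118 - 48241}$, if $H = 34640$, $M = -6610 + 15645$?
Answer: $- \frac{43675}{69359} \approx -0.62969$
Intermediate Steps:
$M = 9035$
$\frac{H + M}{-21118 - 48241} = \frac{34640 + 9035}{-21118 - 48241} = \frac{43675}{-69359} = 43675 \left(- \frac{1}{69359}\right) = - \frac{43675}{69359}$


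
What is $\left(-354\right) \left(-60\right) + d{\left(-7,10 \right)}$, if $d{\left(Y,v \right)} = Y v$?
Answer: $21170$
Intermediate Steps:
$\left(-354\right) \left(-60\right) + d{\left(-7,10 \right)} = \left(-354\right) \left(-60\right) - 70 = 21240 - 70 = 21170$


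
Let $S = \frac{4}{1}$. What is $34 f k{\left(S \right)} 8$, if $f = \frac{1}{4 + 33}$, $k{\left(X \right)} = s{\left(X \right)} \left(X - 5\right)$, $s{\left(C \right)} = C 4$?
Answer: $- \frac{4352}{37} \approx -117.62$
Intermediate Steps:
$s{\left(C \right)} = 4 C$
$S = 4$ ($S = 4 \cdot 1 = 4$)
$k{\left(X \right)} = 4 X \left(-5 + X\right)$ ($k{\left(X \right)} = 4 X \left(X - 5\right) = 4 X \left(-5 + X\right)$)
$f = \frac{1}{37} \approx 0.027027$
$34 f k{\left(S \right)} 8 = 34 \cdot \frac{1}{37} \cdot 4 \cdot 4 \left(-5 + 4\right) 8 = \frac{34 \cdot 4 \cdot 4 \left(-1\right)}{37} \cdot 8 = \frac{34}{37} \left(-16\right) 8 = \left(- \frac{544}{37}\right) 8 = - \frac{4352}{37}$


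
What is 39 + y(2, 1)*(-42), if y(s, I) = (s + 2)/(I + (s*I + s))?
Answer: 27/5 ≈ 5.4000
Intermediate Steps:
y(s, I) = (2 + s)/(I + s + I*s) (y(s, I) = (2 + s)/(I + (I*s + s)) = (2 + s)/(I + (s + I*s)) = (2 + s)/(I + s + I*s))
39 + y(2, 1)*(-42) = 39 + ((2 + 2)/(1 + 2 + 1*2))*(-42) = 39 + (4/(1 + 2 + 2))*(-42) = 39 + (4/5)*(-42) = 39 + ((⅕)*4)*(-42) = 39 + (⅘)*(-42) = 39 - 168/5 = 27/5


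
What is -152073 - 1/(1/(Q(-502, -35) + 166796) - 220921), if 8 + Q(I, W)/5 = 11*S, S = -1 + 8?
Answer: -5615288964403639/36924956860 ≈ -1.5207e+5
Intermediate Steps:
S = 7
Q(I, W) = 345 (Q(I, W) = -40 + 5*(11*7) = -40 + 5*77 = -40 + 385 = 345)
-152073 - 1/(1/(Q(-502, -35) + 166796) - 220921) = -152073 - 1/(1/(345 + 166796) - 220921) = -152073 - 1/(1/167141 - 220921) = -152073 - 1/(-36924956860/167141) = -152073 - 1*(-167141/36924956860) = -152073 + 167141/36924956860 = -5615288964403639/36924956860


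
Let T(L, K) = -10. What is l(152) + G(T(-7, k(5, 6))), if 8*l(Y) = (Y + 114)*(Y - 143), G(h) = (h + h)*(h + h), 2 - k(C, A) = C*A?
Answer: 2797/4 ≈ 699.25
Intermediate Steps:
k(C, A) = 2 - A*C (k(C, A) = 2 - C*A = 2 - A*C)
G(h) = 4*h² (G(h) = (2*h)*(2*h) = 4*h²)
l(Y) = (-143 + Y)*(114 + Y)/8 (l(Y) = ((Y + 114)*(Y - 143))/8 = ((114 + Y)*(-143 + Y))/8 = ((-143 + Y)*(114 + Y))/8 = (-143 + Y)*(114 + Y)/8)
l(152) + G(T(-7, k(5, 6))) = (-8151/4 - 29/8*152 + (⅛)*152²) + 4*(-10)² = (-8151/4 - 551 + (⅛)*23104) + 4*100 = (-8151/4 - 551 + 2888) + 400 = 1197/4 + 400 = 2797/4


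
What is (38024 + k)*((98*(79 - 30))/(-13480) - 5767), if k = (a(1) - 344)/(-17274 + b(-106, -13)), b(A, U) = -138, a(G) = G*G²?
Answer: -8578712309340537/39118960 ≈ -2.1930e+8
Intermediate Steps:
a(G) = G³
k = 343/17412 (k = (1³ - 344)/(-17274 - 138) = (1 - 344)/(-17412) = -343*(-1/17412) = 343/17412 ≈ 0.019699)
(38024 + k)*((98*(79 - 30))/(-13480) - 5767) = (38024 + 343/17412)*((98*(79 - 30))/(-13480) - 5767) = 662074231*((98*49)*(-1/13480) - 5767)/17412 = 662074231*(4802*(-1/13480) - 5767)/17412 = 662074231*(-2401/6740 - 5767)/17412 = (662074231/17412)*(-38871981/6740) = -8578712309340537/39118960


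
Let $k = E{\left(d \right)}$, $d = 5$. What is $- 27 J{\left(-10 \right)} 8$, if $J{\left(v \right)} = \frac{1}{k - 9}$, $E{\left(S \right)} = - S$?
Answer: $\frac{108}{7} \approx 15.429$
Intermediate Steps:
$k = -5$ ($k = \left(-1\right) 5 = -5$)
$J{\left(v \right)} = - \frac{1}{14}$ ($J{\left(v \right)} = \frac{1}{-5 - 9} = \frac{1}{-14} = - \frac{1}{14}$)
$- 27 J{\left(-10 \right)} 8 = \left(-27\right) \left(- \frac{1}{14}\right) 8 = \frac{27}{14} \cdot 8 = \frac{108}{7}$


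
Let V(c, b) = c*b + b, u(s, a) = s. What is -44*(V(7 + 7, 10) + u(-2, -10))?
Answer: -6512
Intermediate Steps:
V(c, b) = b + b*c (V(c, b) = b*c + b = b + b*c)
-44*(V(7 + 7, 10) + u(-2, -10)) = -44*(10*(1 + (7 + 7)) - 2) = -44*(10*(1 + 14) - 2) = -44*(10*15 - 2) = -44*(150 - 2) = -44*148 = -6512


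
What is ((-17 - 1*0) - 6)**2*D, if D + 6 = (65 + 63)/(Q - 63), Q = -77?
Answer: -128018/35 ≈ -3657.7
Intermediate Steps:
D = -242/35 (D = -6 + (65 + 63)/(-77 - 63) = -6 + 128/(-140) = -6 + 128*(-1/140) = -6 - 32/35 = -242/35 ≈ -6.9143)
((-17 - 1*0) - 6)**2*D = ((-17 - 1*0) - 6)**2*(-242/35) = ((-17 + 0) - 6)**2*(-242/35) = (-17 - 6)**2*(-242/35) = (-23)**2*(-242/35) = 529*(-242/35) = -128018/35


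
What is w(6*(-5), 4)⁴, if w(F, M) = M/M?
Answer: 1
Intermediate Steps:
w(F, M) = 1
w(6*(-5), 4)⁴ = 1⁴ = 1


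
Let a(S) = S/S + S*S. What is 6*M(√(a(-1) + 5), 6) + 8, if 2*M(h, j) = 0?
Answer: 8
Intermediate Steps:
a(S) = 1 + S²
M(h, j) = 0 (M(h, j) = (½)*0 = 0)
6*M(√(a(-1) + 5), 6) + 8 = 6*0 + 8 = 0 + 8 = 8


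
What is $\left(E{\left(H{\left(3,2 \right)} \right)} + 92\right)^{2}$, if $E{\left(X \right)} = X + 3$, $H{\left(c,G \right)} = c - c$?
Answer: $9025$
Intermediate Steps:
$H{\left(c,G \right)} = 0$
$E{\left(X \right)} = 3 + X$
$\left(E{\left(H{\left(3,2 \right)} \right)} + 92\right)^{2} = \left(\left(3 + 0\right) + 92\right)^{2} = \left(3 + 92\right)^{2} = 95^{2} = 9025$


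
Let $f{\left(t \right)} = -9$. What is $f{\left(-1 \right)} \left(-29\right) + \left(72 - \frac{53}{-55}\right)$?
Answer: $\frac{18368}{55} \approx 333.96$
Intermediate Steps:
$f{\left(-1 \right)} \left(-29\right) + \left(72 - \frac{53}{-55}\right) = \left(-9\right) \left(-29\right) + \left(72 - \frac{53}{-55}\right) = 261 + \left(72 - 53 \left(- \frac{1}{55}\right)\right) = 261 + \left(72 - - \frac{53}{55}\right) = 261 + \left(72 + \frac{53}{55}\right) = 261 + \frac{4013}{55} = \frac{18368}{55}$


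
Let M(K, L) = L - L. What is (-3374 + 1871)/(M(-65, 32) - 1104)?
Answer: 501/368 ≈ 1.3614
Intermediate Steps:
M(K, L) = 0
(-3374 + 1871)/(M(-65, 32) - 1104) = (-3374 + 1871)/(0 - 1104) = -1503/(-1104) = -1503*(-1/1104) = 501/368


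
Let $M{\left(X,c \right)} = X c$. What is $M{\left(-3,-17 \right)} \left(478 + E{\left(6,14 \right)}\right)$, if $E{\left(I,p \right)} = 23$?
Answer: $25551$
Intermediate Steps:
$M{\left(-3,-17 \right)} \left(478 + E{\left(6,14 \right)}\right) = \left(-3\right) \left(-17\right) \left(478 + 23\right) = 51 \cdot 501 = 25551$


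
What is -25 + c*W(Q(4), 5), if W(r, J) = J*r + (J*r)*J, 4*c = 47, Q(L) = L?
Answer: 1385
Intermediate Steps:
c = 47/4 (c = (1/4)*47 = 47/4 ≈ 11.750)
W(r, J) = J*r + r*J**2
-25 + c*W(Q(4), 5) = -25 + 47*(5*4*(1 + 5))/4 = -25 + 47*(5*4*6)/4 = -25 + (47/4)*120 = -25 + 1410 = 1385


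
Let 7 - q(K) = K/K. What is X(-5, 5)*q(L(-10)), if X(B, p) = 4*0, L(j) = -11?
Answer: 0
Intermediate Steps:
q(K) = 6 (q(K) = 7 - K/K = 7 - 1*1 = 7 - 1 = 6)
X(B, p) = 0
X(-5, 5)*q(L(-10)) = 0*6 = 0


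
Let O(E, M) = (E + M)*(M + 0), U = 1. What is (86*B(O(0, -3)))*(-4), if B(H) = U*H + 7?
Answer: -5504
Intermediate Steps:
O(E, M) = M*(E + M) (O(E, M) = (E + M)*M = M*(E + M))
B(H) = 7 + H (B(H) = 1*H + 7 = H + 7 = 7 + H)
(86*B(O(0, -3)))*(-4) = (86*(7 - 3*(0 - 3)))*(-4) = (86*(7 - 3*(-3)))*(-4) = (86*(7 + 9))*(-4) = (86*16)*(-4) = 1376*(-4) = -5504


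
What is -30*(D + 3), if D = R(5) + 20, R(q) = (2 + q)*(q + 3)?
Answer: -2370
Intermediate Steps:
R(q) = (2 + q)*(3 + q)
D = 76 (D = (6 + 5**2 + 5*5) + 20 = (6 + 25 + 25) + 20 = 56 + 20 = 76)
-30*(D + 3) = -30*(76 + 3) = -30*79 = -2370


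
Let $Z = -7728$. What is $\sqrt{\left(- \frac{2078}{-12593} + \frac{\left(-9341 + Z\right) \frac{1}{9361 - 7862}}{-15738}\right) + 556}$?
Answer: $\frac{\sqrt{1001772034513031032207566}}{42440680338} \approx 23.583$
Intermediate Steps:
$\sqrt{\left(- \frac{2078}{-12593} + \frac{\left(-9341 + Z\right) \frac{1}{9361 - 7862}}{-15738}\right) + 556} = \sqrt{\left(- \frac{2078}{-12593} + \frac{\left(-9341 - 7728\right) \frac{1}{9361 - 7862}}{-15738}\right) + 556} = \sqrt{\left(\left(-2078\right) \left(- \frac{1}{12593}\right) + - \frac{17069}{1499} \left(- \frac{1}{15738}\right)\right) + 556} = \sqrt{\left(\frac{2078}{12593} + \left(-17069\right) \frac{1}{1499} \left(- \frac{1}{15738}\right)\right) + 556} = \sqrt{\left(\frac{2078}{12593} - - \frac{17069}{23591262}\right) + 556} = \sqrt{\left(\frac{2078}{12593} + \frac{17069}{23591262}\right) + 556} = \sqrt{\frac{49237592353}{297084762366} + 556} = \sqrt{\frac{165228365467849}{297084762366}} = \frac{\sqrt{1001772034513031032207566}}{42440680338}$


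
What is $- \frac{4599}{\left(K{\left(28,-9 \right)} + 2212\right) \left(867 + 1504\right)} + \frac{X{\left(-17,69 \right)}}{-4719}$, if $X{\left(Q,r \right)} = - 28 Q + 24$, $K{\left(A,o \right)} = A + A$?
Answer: $- \frac{14340829}{134264988} \approx -0.10681$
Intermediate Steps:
$K{\left(A,o \right)} = 2 A$
$X{\left(Q,r \right)} = 24 - 28 Q$
$- \frac{4599}{\left(K{\left(28,-9 \right)} + 2212\right) \left(867 + 1504\right)} + \frac{X{\left(-17,69 \right)}}{-4719} = - \frac{4599}{\left(2 \cdot 28 + 2212\right) \left(867 + 1504\right)} + \frac{24 - -476}{-4719} = - \frac{4599}{\left(56 + 2212\right) 2371} + \left(24 + 476\right) \left(- \frac{1}{4719}\right) = - \frac{4599}{2268 \cdot 2371} + 500 \left(- \frac{1}{4719}\right) = - \frac{4599}{5377428} - \frac{500}{4719} = \left(-4599\right) \frac{1}{5377428} - \frac{500}{4719} = - \frac{73}{85356} - \frac{500}{4719} = - \frac{14340829}{134264988}$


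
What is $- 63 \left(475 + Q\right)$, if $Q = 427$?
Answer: $-56826$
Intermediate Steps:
$- 63 \left(475 + Q\right) = - 63 \left(475 + 427\right) = \left(-63\right) 902 = -56826$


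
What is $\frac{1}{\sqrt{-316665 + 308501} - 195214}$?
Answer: $- \frac{97607}{19054256980} - \frac{i \sqrt{2041}}{19054256980} \approx -5.1226 \cdot 10^{-6} - 2.371 \cdot 10^{-9} i$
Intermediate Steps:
$\frac{1}{\sqrt{-316665 + 308501} - 195214} = \frac{1}{\sqrt{-8164} - 195214} = \frac{1}{2 i \sqrt{2041} - 195214} = \frac{1}{-195214 + 2 i \sqrt{2041}}$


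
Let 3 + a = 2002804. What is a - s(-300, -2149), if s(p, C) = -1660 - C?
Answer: 2002312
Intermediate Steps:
a = 2002801 (a = -3 + 2002804 = 2002801)
a - s(-300, -2149) = 2002801 - (-1660 - 1*(-2149)) = 2002801 - (-1660 + 2149) = 2002801 - 1*489 = 2002801 - 489 = 2002312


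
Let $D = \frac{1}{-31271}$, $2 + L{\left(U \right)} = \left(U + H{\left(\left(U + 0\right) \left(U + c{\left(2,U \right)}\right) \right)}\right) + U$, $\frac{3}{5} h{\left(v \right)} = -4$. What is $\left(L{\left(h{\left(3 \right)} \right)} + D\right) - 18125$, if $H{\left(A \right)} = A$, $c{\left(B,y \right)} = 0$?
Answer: $- \frac{5092888882}{281439} \approx -18096.0$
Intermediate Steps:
$h{\left(v \right)} = - \frac{20}{3}$ ($h{\left(v \right)} = \frac{5}{3} \left(-4\right) = - \frac{20}{3}$)
$L{\left(U \right)} = -2 + U^{2} + 2 U$ ($L{\left(U \right)} = -2 + \left(\left(U + \left(U + 0\right) \left(U + 0\right)\right) + U\right) = -2 + \left(\left(U + U U\right) + U\right) = -2 + \left(\left(U + U^{2}\right) + U\right) = -2 + \left(U^{2} + 2 U\right) = -2 + U^{2} + 2 U$)
$D = - \frac{1}{31271} \approx -3.1979 \cdot 10^{-5}$
$\left(L{\left(h{\left(3 \right)} \right)} + D\right) - 18125 = \left(\left(-2 + \left(- \frac{20}{3}\right)^{2} + 2 \left(- \frac{20}{3}\right)\right) - \frac{1}{31271}\right) - 18125 = \left(\left(-2 + \frac{400}{9} - \frac{40}{3}\right) - \frac{1}{31271}\right) - 18125 = \left(\frac{262}{9} - \frac{1}{31271}\right) - 18125 = \frac{8192993}{281439} - 18125 = - \frac{5092888882}{281439}$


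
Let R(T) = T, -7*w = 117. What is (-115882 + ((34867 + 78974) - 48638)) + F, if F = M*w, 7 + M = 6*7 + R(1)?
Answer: -358965/7 ≈ -51281.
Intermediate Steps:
w = -117/7 (w = -⅐*117 = -117/7 ≈ -16.714)
M = 36 (M = -7 + (6*7 + 1) = -7 + (42 + 1) = -7 + 43 = 36)
F = -4212/7 (F = 36*(-117/7) = -4212/7 ≈ -601.71)
(-115882 + ((34867 + 78974) - 48638)) + F = (-115882 + ((34867 + 78974) - 48638)) - 4212/7 = (-115882 + (113841 - 48638)) - 4212/7 = (-115882 + 65203) - 4212/7 = -50679 - 4212/7 = -358965/7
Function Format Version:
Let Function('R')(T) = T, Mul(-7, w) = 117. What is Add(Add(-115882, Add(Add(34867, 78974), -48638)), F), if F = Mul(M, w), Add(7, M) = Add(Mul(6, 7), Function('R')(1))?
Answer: Rational(-358965, 7) ≈ -51281.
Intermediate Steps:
w = Rational(-117, 7) (w = Mul(Rational(-1, 7), 117) = Rational(-117, 7) ≈ -16.714)
M = 36 (M = Add(-7, Add(Mul(6, 7), 1)) = Add(-7, Add(42, 1)) = Add(-7, 43) = 36)
F = Rational(-4212, 7) (F = Mul(36, Rational(-117, 7)) = Rational(-4212, 7) ≈ -601.71)
Add(Add(-115882, Add(Add(34867, 78974), -48638)), F) = Add(Add(-115882, Add(Add(34867, 78974), -48638)), Rational(-4212, 7)) = Add(Add(-115882, Add(113841, -48638)), Rational(-4212, 7)) = Add(Add(-115882, 65203), Rational(-4212, 7)) = Add(-50679, Rational(-4212, 7)) = Rational(-358965, 7)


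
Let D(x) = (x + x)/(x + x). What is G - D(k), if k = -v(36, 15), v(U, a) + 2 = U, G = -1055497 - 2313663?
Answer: -3369161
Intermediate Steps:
G = -3369160
v(U, a) = -2 + U
k = -34 (k = -(-2 + 36) = -1*34 = -34)
D(x) = 1 (D(x) = (2*x)/((2*x)) = (2*x)*(1/(2*x)) = 1)
G - D(k) = -3369160 - 1*1 = -3369160 - 1 = -3369161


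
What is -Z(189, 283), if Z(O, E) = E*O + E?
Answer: -53770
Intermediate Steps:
Z(O, E) = E + E*O
-Z(189, 283) = -283*(1 + 189) = -283*190 = -1*53770 = -53770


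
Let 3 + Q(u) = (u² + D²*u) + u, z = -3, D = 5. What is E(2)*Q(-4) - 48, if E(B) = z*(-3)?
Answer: -867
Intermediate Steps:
E(B) = 9 (E(B) = -3*(-3) = 9)
Q(u) = -3 + u² + 26*u (Q(u) = -3 + ((u² + 5²*u) + u) = -3 + ((u² + 25*u) + u) = -3 + (u² + 26*u) = -3 + u² + 26*u)
E(2)*Q(-4) - 48 = 9*(-3 + (-4)² + 26*(-4)) - 48 = 9*(-3 + 16 - 104) - 48 = 9*(-91) - 48 = -819 - 48 = -867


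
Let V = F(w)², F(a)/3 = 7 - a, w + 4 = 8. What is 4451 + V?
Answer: 4532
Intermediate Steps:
w = 4 (w = -4 + 8 = 4)
F(a) = 21 - 3*a (F(a) = 3*(7 - a) = 21 - 3*a)
V = 81 (V = (21 - 3*4)² = (21 - 12)² = 9² = 81)
4451 + V = 4451 + 81 = 4532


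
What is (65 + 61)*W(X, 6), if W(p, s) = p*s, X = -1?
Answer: -756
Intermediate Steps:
(65 + 61)*W(X, 6) = (65 + 61)*(-1*6) = 126*(-6) = -756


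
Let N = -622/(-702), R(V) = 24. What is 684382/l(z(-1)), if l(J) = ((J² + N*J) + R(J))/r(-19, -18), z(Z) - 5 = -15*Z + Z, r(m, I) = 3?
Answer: 360327123/70522 ≈ 5109.4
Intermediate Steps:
z(Z) = 5 - 14*Z (z(Z) = 5 + (-15*Z + Z) = 5 - 14*Z)
N = 311/351 (N = -622*(-1/702) = 311/351 ≈ 0.88604)
l(J) = 8 + J²/3 + 311*J/1053 (l(J) = ((J² + 311*J/351) + 24)/3 = (24 + J² + 311*J/351)*(⅓) = 8 + J²/3 + 311*J/1053)
684382/l(z(-1)) = 684382/(8 + (5 - 14*(-1))²/3 + 311*(5 - 14*(-1))/1053) = 684382/(8 + (5 + 14)²/3 + 311*(5 + 14)/1053) = 684382/(8 + (⅓)*19² + (311/1053)*19) = 684382/(8 + (⅓)*361 + 5909/1053) = 684382/(8 + 361/3 + 5909/1053) = 684382/(141044/1053) = 684382*(1053/141044) = 360327123/70522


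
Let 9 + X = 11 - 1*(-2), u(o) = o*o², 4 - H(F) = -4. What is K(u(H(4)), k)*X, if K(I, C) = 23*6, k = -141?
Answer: 552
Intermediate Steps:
H(F) = 8 (H(F) = 4 - 1*(-4) = 4 + 4 = 8)
u(o) = o³
X = 4 (X = -9 + (11 - 1*(-2)) = -9 + (11 + 2) = -9 + 13 = 4)
K(I, C) = 138
K(u(H(4)), k)*X = 138*4 = 552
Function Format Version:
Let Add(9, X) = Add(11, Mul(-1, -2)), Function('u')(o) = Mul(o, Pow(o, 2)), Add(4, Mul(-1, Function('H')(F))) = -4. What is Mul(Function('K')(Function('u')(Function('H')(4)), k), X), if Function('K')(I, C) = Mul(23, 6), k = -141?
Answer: 552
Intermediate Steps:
Function('H')(F) = 8 (Function('H')(F) = Add(4, Mul(-1, -4)) = Add(4, 4) = 8)
Function('u')(o) = Pow(o, 3)
X = 4 (X = Add(-9, Add(11, Mul(-1, -2))) = Add(-9, Add(11, 2)) = Add(-9, 13) = 4)
Function('K')(I, C) = 138
Mul(Function('K')(Function('u')(Function('H')(4)), k), X) = Mul(138, 4) = 552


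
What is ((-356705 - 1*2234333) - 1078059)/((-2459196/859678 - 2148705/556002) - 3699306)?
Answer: 1233308610569506/1243465146093169 ≈ 0.99183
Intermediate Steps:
((-356705 - 1*2234333) - 1078059)/((-2459196/859678 - 2148705/556002) - 3699306) = ((-356705 - 2234333) - 1078059)/((-2459196*1/859678 - 2148705*1/556002) - 3699306) = (-2591038 - 1078059)/((-1229598/429839 - 238745/61778) - 3699306) = -3669097/(-2260557181/336134098 - 3699306) = -3669097/(-1243465146093169/336134098) = -3669097*(-336134098/1243465146093169) = 1233308610569506/1243465146093169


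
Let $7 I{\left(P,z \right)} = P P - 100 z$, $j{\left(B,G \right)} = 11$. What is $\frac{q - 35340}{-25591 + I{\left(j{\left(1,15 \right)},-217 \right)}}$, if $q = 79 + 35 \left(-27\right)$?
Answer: $\frac{126721}{78658} \approx 1.611$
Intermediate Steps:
$q = -866$ ($q = 79 - 945 = -866$)
$I{\left(P,z \right)} = - \frac{100 z}{7} + \frac{P^{2}}{7}$ ($I{\left(P,z \right)} = \frac{P P - 100 z}{7} = \frac{P^{2} - 100 z}{7} = - \frac{100 z}{7} + \frac{P^{2}}{7}$)
$\frac{q - 35340}{-25591 + I{\left(j{\left(1,15 \right)},-217 \right)}} = \frac{-866 - 35340}{-25591 + \left(\left(- \frac{100}{7}\right) \left(-217\right) + \frac{11^{2}}{7}\right)} = - \frac{36206}{-25591 + \left(3100 + \frac{1}{7} \cdot 121\right)} = - \frac{36206}{-25591 + \left(3100 + \frac{121}{7}\right)} = - \frac{36206}{-25591 + \frac{21821}{7}} = - \frac{36206}{- \frac{157316}{7}} = \left(-36206\right) \left(- \frac{7}{157316}\right) = \frac{126721}{78658}$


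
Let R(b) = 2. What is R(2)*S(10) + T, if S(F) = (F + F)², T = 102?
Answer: 902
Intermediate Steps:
S(F) = 4*F² (S(F) = (2*F)² = 4*F²)
R(2)*S(10) + T = 2*(4*10²) + 102 = 2*(4*100) + 102 = 2*400 + 102 = 800 + 102 = 902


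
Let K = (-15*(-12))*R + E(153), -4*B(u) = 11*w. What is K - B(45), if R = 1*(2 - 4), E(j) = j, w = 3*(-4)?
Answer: -240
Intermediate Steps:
w = -12
R = -2 (R = 1*(-2) = -2)
B(u) = 33 (B(u) = -11*(-12)/4 = -1/4*(-132) = 33)
K = -207 (K = -15*(-12)*(-2) + 153 = 180*(-2) + 153 = -360 + 153 = -207)
K - B(45) = -207 - 1*33 = -207 - 33 = -240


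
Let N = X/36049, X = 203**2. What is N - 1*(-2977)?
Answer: 107359082/36049 ≈ 2978.1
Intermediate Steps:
X = 41209
N = 41209/36049 ≈ 1.1431
N - 1*(-2977) = 41209/36049 - 1*(-2977) = 41209/36049 + 2977 = 107359082/36049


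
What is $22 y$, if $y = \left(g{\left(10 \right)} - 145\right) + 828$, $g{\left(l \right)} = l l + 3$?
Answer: $17292$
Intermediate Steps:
$g{\left(l \right)} = 3 + l^{2}$ ($g{\left(l \right)} = l^{2} + 3 = 3 + l^{2}$)
$y = 786$ ($y = \left(\left(3 + 10^{2}\right) - 145\right) + 828 = \left(\left(3 + 100\right) - 145\right) + 828 = \left(103 - 145\right) + 828 = -42 + 828 = 786$)
$22 y = 22 \cdot 786 = 17292$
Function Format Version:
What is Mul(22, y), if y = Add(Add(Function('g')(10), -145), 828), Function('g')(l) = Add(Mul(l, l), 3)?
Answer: 17292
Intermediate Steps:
Function('g')(l) = Add(3, Pow(l, 2)) (Function('g')(l) = Add(Pow(l, 2), 3) = Add(3, Pow(l, 2)))
y = 786 (y = Add(Add(Add(3, Pow(10, 2)), -145), 828) = Add(Add(Add(3, 100), -145), 828) = Add(Add(103, -145), 828) = Add(-42, 828) = 786)
Mul(22, y) = Mul(22, 786) = 17292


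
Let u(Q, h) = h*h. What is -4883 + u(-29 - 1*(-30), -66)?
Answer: -527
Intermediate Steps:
u(Q, h) = h**2
-4883 + u(-29 - 1*(-30), -66) = -4883 + (-66)**2 = -4883 + 4356 = -527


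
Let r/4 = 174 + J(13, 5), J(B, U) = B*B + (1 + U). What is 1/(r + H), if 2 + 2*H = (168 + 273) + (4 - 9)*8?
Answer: 2/3191 ≈ 0.00062676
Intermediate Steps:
J(B, U) = 1 + U + B² (J(B, U) = B² + (1 + U) = 1 + U + B²)
r = 1396 (r = 4*(174 + (1 + 5 + 13²)) = 4*(174 + (1 + 5 + 169)) = 4*(174 + 175) = 4*349 = 1396)
H = 399/2 (H = -1 + ((168 + 273) + (4 - 9)*8)/2 = -1 + (441 - 5*8)/2 = -1 + (441 - 40)/2 = -1 + (½)*401 = -1 + 401/2 = 399/2 ≈ 199.50)
1/(r + H) = 1/(1396 + 399/2) = 1/(3191/2) = 2/3191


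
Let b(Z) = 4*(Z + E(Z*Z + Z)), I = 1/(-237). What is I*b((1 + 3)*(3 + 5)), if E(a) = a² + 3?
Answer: -4460684/237 ≈ -18821.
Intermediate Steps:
E(a) = 3 + a²
I = -1/237 ≈ -0.0042194
b(Z) = 12 + 4*Z + 4*(Z + Z²)² (b(Z) = 4*(Z + (3 + (Z*Z + Z)²)) = 4*(Z + (3 + (Z² + Z)²)) = 4*(Z + (3 + (Z + Z²)²)) = 4*(3 + Z + (Z + Z²)²) = 12 + 4*Z + 4*(Z + Z²)²)
I*b((1 + 3)*(3 + 5)) = -(12 + 4*((1 + 3)*(3 + 5)) + 4*((1 + 3)*(3 + 5))²*(1 + (1 + 3)*(3 + 5))²)/237 = -(12 + 4*(4*8) + 4*(4*8)²*(1 + 4*8)²)/237 = -(12 + 4*32 + 4*32²*(1 + 32)²)/237 = -(12 + 128 + 4*1024*33²)/237 = -(12 + 128 + 4*1024*1089)/237 = -(12 + 128 + 4460544)/237 = -1/237*4460684 = -4460684/237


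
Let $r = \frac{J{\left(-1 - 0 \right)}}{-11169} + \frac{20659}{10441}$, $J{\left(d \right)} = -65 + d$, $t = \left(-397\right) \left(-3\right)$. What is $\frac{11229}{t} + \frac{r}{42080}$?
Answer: $\frac{6122557361160043}{649383679915680} \approx 9.4283$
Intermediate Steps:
$t = 1191$
$r = \frac{77143159}{38871843}$ ($r = \frac{-65 - 1}{-11169} + \frac{20659}{10441} = \left(-65 + \left(-1 + 0\right)\right) \left(- \frac{1}{11169}\right) + 20659 \cdot \frac{1}{10441} = \left(-65 - 1\right) \left(- \frac{1}{11169}\right) + \frac{20659}{10441} = \left(-66\right) \left(- \frac{1}{11169}\right) + \frac{20659}{10441} = \frac{22}{3723} + \frac{20659}{10441} = \frac{77143159}{38871843} \approx 1.9846$)
$\frac{11229}{t} + \frac{r}{42080} = \frac{11229}{1191} + \frac{77143159}{38871843 \cdot 42080} = 11229 \cdot \frac{1}{1191} + \frac{77143159}{38871843} \cdot \frac{1}{42080} = \frac{3743}{397} + \frac{77143159}{1635727153440} = \frac{6122557361160043}{649383679915680}$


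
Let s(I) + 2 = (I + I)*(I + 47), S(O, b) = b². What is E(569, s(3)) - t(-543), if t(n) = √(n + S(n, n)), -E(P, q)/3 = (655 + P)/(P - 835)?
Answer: 1836/133 - √294306 ≈ -528.70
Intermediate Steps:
s(I) = -2 + 2*I*(47 + I) (s(I) = -2 + (I + I)*(I + 47) = -2 + (2*I)*(47 + I) = -2 + 2*I*(47 + I))
E(P, q) = -3*(655 + P)/(-835 + P) (E(P, q) = -3*(655 + P)/(P - 835) = -3*(655 + P)/(-835 + P))
t(n) = √(n + n²)
E(569, s(3)) - t(-543) = 3*(-655 - 1*569)/(-835 + 569) - √(-543*(1 - 543)) = 3*(-655 - 569)/(-266) - √(-543*(-542)) = 3*(-1/266)*(-1224) - √294306 = 1836/133 - √294306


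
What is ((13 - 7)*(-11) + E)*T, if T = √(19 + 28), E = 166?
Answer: 100*√47 ≈ 685.57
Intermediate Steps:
T = √47 ≈ 6.8557
((13 - 7)*(-11) + E)*T = ((13 - 7)*(-11) + 166)*√47 = (6*(-11) + 166)*√47 = (-66 + 166)*√47 = 100*√47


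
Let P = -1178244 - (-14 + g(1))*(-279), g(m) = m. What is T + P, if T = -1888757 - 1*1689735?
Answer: -4760363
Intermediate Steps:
T = -3578492 (T = -1888757 - 1689735 = -3578492)
P = -1181871 (P = -1178244 - (-14 + 1)*(-279) = -1178244 - (-13)*(-279) = -1178244 - 1*3627 = -1178244 - 3627 = -1181871)
T + P = -3578492 - 1181871 = -4760363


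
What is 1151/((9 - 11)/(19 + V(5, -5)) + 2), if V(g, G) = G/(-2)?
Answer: 49493/82 ≈ 603.57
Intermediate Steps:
V(g, G) = -G/2 (V(g, G) = G*(-½) = -G/2)
1151/((9 - 11)/(19 + V(5, -5)) + 2) = 1151/((9 - 11)/(19 - ½*(-5)) + 2) = 1151/(-2/(19 + 5/2) + 2) = 1151/(-2/43/2 + 2) = 1151/(-2*2/43 + 2) = 1151/(-4/43 + 2) = 1151/(82/43) = (43/82)*1151 = 49493/82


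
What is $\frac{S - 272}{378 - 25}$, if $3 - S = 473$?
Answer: $- \frac{742}{353} \approx -2.102$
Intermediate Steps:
$S = -470$ ($S = 3 - 473 = -470$)
$\frac{S - 272}{378 - 25} = \frac{-470 - 272}{378 - 25} = - \frac{742}{353}$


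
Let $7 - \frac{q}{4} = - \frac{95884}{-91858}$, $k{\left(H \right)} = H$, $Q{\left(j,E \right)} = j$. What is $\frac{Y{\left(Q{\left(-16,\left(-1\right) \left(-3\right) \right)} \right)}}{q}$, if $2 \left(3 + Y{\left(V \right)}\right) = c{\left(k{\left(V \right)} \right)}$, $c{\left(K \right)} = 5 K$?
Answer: $- \frac{1974947}{1094244} \approx -1.8049$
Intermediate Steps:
$q = \frac{1094244}{45929}$ ($q = 28 - 4 \left(- \frac{95884}{-91858}\right) = 28 - 4 \left(\left(-95884\right) \left(- \frac{1}{91858}\right)\right) = 28 - \frac{191768}{45929} = \frac{1094244}{45929} \approx 23.825$)
$Y{\left(V \right)} = -3 + \frac{5 V}{2}$
$\frac{Y{\left(Q{\left(-16,\left(-1\right) \left(-3\right) \right)} \right)}}{q} = \frac{-3 + \frac{5}{2} \left(-16\right)}{\frac{1094244}{45929}} = \left(-3 - 40\right) \frac{45929}{1094244} = \left(-43\right) \frac{45929}{1094244} = - \frac{1974947}{1094244}$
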